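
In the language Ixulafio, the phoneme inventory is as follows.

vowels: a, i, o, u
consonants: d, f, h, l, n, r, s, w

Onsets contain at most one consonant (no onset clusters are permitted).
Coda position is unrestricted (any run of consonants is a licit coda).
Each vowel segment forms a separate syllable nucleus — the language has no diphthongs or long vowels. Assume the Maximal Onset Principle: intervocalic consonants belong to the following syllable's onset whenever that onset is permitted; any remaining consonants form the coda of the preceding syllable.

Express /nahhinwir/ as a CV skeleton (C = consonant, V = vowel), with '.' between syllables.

CVC.CVC.CVC

Nuclei (vowels): a, i, i → 3 syllables.
Between /a/ (V1) and /i/ (V2): cluster /hh/ — the longest permitted-onset suffix is /h/; onset = /h/, preceding coda = /h/.
Between /i/ (V2) and /i/ (V3): cluster /nw/ — the longest permitted-onset suffix is /w/; onset = /w/, preceding coda = /n/.
Putting it together: nah.hin.wir.
Mapping each syllable to C/V: /nah/ → CVC, /hin/ → CVC, /wir/ → CVC.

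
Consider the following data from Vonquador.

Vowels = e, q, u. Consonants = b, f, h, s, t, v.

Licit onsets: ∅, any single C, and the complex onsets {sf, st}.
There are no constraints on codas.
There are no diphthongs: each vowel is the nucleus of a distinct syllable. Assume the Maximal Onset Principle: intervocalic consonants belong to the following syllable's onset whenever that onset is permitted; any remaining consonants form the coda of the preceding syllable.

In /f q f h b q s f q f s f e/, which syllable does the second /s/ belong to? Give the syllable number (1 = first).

4

Vowels present: q, q, q, e; each is a nucleus, giving 4 syllables.
σ1/σ2 boundary: cluster /fhb/ — the longest permitted-onset suffix is /b/; onset = /b/, preceding coda = /fh/.
σ2/σ3 boundary: cluster /sf/ — /sf/ is itself a permitted onset, so the whole cluster goes right; preceding coda = ∅.
σ3/σ4 boundary: /fsf/ splits as /f/ + /sf/ (/sf/ is the longest suffix that is a licit onset).
Result: fqfh.bq.sfqf.sfe.
The second /s/ is in the onset of syllable 4 (/sfe/).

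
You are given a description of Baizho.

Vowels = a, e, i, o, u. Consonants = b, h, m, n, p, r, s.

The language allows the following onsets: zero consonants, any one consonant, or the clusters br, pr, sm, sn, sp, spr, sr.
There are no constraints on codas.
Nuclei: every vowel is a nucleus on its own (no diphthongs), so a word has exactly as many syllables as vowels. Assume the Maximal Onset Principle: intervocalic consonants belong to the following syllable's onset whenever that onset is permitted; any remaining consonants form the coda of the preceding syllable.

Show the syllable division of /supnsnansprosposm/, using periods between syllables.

Nuclei (vowels): u, a, o, o → 4 syllables.
Between /u/ (V1) and /a/ (V2): cluster /pnsn/ — the longest permitted-onset suffix is /sn/; onset = /sn/, preceding coda = /pn/.
Between /a/ (V2) and /o/ (V3): /nspr/; trying suffixes from longest down, /spr/ is the first permitted one, so coda /n/ | onset /spr/.
Between /o/ (V3) and /o/ (V4): /sp/ is a licit onset in full, so it all attaches to the next syllable.

supn.snan.spro.sposm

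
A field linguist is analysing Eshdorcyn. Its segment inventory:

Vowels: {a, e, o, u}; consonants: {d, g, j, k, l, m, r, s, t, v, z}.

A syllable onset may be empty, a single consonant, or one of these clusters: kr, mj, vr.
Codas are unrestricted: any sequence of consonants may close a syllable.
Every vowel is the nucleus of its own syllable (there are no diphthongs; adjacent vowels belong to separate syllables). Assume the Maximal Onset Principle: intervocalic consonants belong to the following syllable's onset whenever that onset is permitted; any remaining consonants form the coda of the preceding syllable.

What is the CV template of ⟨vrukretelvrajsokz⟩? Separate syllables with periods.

CCV.CCV.CVC.CCVC.CVCC

The vowels are u, e, e, a, o — 5 nuclei, so 5 syllables.
V1 /u/ – V2 /e/: /kr/ is a licit onset in full, so it all attaches to the next syllable.
V2 /e/ – V3 /e/: /t/ is a single consonant, so it becomes the next onset.
V3 /e/ – V4 /a/: cluster /lvr/ — the longest permitted-onset suffix is /vr/; onset = /vr/, preceding coda = /l/.
V4 /a/ – V5 /o/: cluster /js/ — the longest permitted-onset suffix is /s/; onset = /s/, preceding coda = /j/.
So the parse is vru.kre.tel.vraj.sokz.
Mapping each syllable to C/V: /vru/ → CCV, /kre/ → CCV, /tel/ → CVC, /vraj/ → CCVC, /sokz/ → CVCC.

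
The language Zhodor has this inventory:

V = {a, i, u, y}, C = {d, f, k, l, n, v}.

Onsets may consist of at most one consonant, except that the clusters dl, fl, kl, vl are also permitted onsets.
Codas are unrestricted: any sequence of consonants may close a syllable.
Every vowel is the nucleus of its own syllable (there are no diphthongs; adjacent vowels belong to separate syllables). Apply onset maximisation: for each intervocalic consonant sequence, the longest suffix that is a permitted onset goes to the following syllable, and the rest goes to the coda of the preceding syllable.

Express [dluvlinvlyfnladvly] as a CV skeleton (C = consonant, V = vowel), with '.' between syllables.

Nuclei (vowels): u, i, y, a, y → 5 syllables.
σ1/σ2 boundary: /vl/ — entire cluster is a permitted onset → onset /vl/, coda ∅.
σ2/σ3 boundary: cluster /nvl/ — the longest permitted-onset suffix is /vl/; onset = /vl/, preceding coda = /n/.
σ3/σ4 boundary: cluster /fnl/ — the longest permitted-onset suffix is /l/; onset = /l/, preceding coda = /fn/.
σ4/σ5 boundary: cluster /dvl/ — the longest permitted-onset suffix is /vl/; onset = /vl/, preceding coda = /d/.
Syllabification: dlu.vlin.vlyfn.lad.vly.
Mapping each syllable to C/V: /dlu/ → CCV, /vlin/ → CCVC, /vlyfn/ → CCVCC, /lad/ → CVC, /vly/ → CCV.

CCV.CCVC.CCVCC.CVC.CCV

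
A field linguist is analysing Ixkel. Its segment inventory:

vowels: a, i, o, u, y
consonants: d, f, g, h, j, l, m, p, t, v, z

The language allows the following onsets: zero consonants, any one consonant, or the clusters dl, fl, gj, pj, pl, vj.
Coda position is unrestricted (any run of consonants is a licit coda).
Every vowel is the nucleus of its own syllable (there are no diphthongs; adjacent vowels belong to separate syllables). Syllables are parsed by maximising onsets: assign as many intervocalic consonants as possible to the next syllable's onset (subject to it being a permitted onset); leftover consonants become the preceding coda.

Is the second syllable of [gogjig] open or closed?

closed

The vowels are o, i — 2 nuclei, so 2 syllables.
σ1/σ2 boundary: cluster /gj/ — /gj/ is itself a permitted onset, so the whole cluster goes right; preceding coda = ∅.
Syllabification: go.gjig.
Syllable 2 is /gjig/ with coda /g/, so it is closed.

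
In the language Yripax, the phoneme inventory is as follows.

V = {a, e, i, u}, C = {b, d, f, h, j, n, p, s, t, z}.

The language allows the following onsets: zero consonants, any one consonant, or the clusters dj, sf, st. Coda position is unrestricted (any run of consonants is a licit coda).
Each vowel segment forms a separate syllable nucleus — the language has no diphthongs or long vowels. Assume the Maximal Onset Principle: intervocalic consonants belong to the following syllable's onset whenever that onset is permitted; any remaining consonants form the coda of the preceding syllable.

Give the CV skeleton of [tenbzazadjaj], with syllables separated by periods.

The vowels are e, a, a, a — 4 nuclei, so 4 syllables.
σ1/σ2 boundary: cluster /nbz/ — the longest permitted-onset suffix is /z/; onset = /z/, preceding coda = /nb/.
σ2/σ3 boundary: /z/ is a single consonant, so it becomes the next onset.
σ3/σ4 boundary: cluster /dj/ — /dj/ is itself a permitted onset, so the whole cluster goes right; preceding coda = ∅.
Syllabification: tenb.za.za.djaj.
Mapping each syllable to C/V: /tenb/ → CVCC, /za/ → CV, /za/ → CV, /djaj/ → CCVC.

CVCC.CV.CV.CCVC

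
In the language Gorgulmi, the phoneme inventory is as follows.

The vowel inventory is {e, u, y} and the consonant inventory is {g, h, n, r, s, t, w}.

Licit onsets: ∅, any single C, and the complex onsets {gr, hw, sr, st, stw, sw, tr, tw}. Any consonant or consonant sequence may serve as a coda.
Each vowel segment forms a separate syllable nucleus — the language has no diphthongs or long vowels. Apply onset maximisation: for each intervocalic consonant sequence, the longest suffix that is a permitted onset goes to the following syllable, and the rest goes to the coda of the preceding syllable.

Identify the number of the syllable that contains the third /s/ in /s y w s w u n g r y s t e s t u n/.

4

Nuclei (vowels): y, u, y, e, u → 5 syllables.
V1 /y/ – V2 /u/: cluster /wsw/ — the longest permitted-onset suffix is /sw/; onset = /sw/, preceding coda = /w/.
V2 /u/ – V3 /y/: cluster /ngr/ — the longest permitted-onset suffix is /gr/; onset = /gr/, preceding coda = /n/.
V3 /y/ – V4 /e/: /st/ — entire cluster is a permitted onset → onset /st/, coda ∅.
V4 /e/ – V5 /u/: cluster /st/ — /st/ is itself a permitted onset, so the whole cluster goes right; preceding coda = ∅.
Syllabification: syw.swun.gry.ste.stun.
The third /s/ is in the onset of syllable 4 (/ste/).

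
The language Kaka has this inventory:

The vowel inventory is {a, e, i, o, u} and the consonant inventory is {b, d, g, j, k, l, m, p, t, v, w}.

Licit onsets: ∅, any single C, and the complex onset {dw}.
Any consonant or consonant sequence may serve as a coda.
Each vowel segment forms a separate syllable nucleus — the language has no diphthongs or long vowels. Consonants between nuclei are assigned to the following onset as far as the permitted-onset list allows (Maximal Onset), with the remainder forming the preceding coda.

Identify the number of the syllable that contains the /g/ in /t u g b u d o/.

1

The vowels are u, u, o — 3 nuclei, so 3 syllables.
V1 /u/ – V2 /u/: /gb/; trying suffixes from longest down, /b/ is the first permitted one, so coda /g/ | onset /b/.
V2 /u/ – V3 /o/: /d/ → onset of the next syllable (single consonants are always licit onsets).
Syllabification: tug.bu.do.
The /g/ is in the coda of syllable 1 (/tug/).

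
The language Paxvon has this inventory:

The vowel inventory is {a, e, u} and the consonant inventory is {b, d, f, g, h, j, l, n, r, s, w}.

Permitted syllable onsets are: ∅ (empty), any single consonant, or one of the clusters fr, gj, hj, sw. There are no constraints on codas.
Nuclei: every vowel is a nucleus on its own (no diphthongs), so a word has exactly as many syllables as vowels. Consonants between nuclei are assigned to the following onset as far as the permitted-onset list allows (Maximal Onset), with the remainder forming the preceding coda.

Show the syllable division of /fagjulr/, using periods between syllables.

fa.gjulr

The vowels are a, u — 2 nuclei, so 2 syllables.
V1 /a/ – V2 /u/: /gj/ — entire cluster is a permitted onset → onset /gj/, coda ∅.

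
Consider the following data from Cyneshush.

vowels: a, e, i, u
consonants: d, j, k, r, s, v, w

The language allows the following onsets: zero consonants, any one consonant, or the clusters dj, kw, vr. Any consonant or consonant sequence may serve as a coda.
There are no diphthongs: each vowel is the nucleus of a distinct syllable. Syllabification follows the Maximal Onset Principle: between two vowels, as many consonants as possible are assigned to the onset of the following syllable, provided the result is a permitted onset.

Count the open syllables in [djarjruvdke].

The vowels are a, u, e — 3 nuclei, so 3 syllables.
σ1/σ2 boundary: /rjr/; trying suffixes from longest down, /r/ is the first permitted one, so coda /rj/ | onset /r/.
σ2/σ3 boundary: /vdk/ — longest licit onset from the right is /k/, leaving /vd/ as coda.
So the parse is djarj.ruvd.ke.
Classifying each syllable: /djarj/ (closed), /ruvd/ (closed), /ke/ (open).
Open syllables: 1.

1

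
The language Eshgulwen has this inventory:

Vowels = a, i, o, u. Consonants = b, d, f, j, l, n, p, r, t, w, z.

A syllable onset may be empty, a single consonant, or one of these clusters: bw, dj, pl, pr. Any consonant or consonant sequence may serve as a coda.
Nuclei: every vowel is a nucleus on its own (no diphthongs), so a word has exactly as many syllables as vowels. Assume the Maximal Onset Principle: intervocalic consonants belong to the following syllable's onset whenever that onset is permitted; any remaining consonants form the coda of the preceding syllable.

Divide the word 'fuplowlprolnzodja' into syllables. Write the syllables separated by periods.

Nuclei (vowels): u, o, o, o, a → 5 syllables.
σ1/σ2 boundary: /pl/ is a licit onset in full, so it all attaches to the next syllable.
σ2/σ3 boundary: /wlpr/ — longest licit onset from the right is /pr/, leaving /wl/ as coda.
σ3/σ4 boundary: /lnz/; trying suffixes from longest down, /z/ is the first permitted one, so coda /ln/ | onset /z/.
σ4/σ5 boundary: /dj/ is a licit onset in full, so it all attaches to the next syllable.

fu.plowl.proln.zo.dja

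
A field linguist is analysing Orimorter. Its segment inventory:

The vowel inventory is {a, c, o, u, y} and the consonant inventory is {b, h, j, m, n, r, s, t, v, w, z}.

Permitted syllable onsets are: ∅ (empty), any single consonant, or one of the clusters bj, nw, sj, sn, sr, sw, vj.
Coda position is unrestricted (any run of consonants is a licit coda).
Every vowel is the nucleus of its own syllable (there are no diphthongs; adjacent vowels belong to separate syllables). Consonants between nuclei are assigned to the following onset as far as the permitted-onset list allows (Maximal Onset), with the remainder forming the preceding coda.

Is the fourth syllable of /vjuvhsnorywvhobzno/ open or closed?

The vowels are u, o, y, o, o — 5 nuclei, so 5 syllables.
Between /u/ (V1) and /o/ (V2): /vhsn/ — longest licit onset from the right is /sn/, leaving /vh/ as coda.
Between /o/ (V2) and /y/ (V3): /r/ → onset of the next syllable (single consonants are always licit onsets).
Between /y/ (V3) and /o/ (V4): /wvh/ — longest licit onset from the right is /h/, leaving /wv/ as coda.
Between /o/ (V4) and /o/ (V5): /bzn/ — longest licit onset from the right is /n/, leaving /bz/ as coda.
Putting it together: vjuvh.sno.rywv.hobz.no.
Syllable 4 is /hobz/ with coda /bz/, so it is closed.

closed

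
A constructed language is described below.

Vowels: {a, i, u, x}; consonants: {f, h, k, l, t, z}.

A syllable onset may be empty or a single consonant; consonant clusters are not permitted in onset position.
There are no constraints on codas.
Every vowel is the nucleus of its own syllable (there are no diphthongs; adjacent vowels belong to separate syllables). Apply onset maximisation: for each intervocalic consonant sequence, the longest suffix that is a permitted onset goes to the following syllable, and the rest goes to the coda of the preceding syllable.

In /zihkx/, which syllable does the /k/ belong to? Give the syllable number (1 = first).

2

The vowels are i, x — 2 nuclei, so 2 syllables.
Between /i/ (V1) and /x/ (V2): /hk/ splits as /h/ + /k/ (/k/ is the longest suffix that is a licit onset).
Putting it together: zih.kx.
The /k/ is in the onset of syllable 2 (/kx/).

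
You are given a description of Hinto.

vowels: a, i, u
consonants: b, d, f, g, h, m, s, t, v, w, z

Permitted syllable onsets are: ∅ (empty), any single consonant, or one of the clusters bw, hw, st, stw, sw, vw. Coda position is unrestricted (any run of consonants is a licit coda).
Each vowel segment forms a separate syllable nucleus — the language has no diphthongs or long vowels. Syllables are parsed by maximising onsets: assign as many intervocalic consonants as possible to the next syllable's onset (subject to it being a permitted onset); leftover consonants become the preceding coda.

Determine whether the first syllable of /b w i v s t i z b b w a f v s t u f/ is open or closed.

The vowels are i, i, a, u — 4 nuclei, so 4 syllables.
/i…i/ gap (V1→V2): /vst/ — longest licit onset from the right is /st/, leaving /v/ as coda.
/i…a/ gap (V2→V3): /zbbw/; trying suffixes from longest down, /bw/ is the first permitted one, so coda /zb/ | onset /bw/.
/a…u/ gap (V3→V4): /fvst/ — longest licit onset from the right is /st/, leaving /fv/ as coda.
Putting it together: bwiv.stizb.bwafv.stuf.
Syllable 1 is /bwiv/ with coda /v/, so it is closed.

closed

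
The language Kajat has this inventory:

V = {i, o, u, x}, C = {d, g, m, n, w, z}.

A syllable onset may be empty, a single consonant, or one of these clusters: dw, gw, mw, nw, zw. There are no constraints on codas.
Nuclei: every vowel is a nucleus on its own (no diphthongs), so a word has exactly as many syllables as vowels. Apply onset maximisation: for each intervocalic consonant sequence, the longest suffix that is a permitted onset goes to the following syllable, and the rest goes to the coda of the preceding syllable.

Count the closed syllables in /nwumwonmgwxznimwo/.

2

Nuclei (vowels): u, o, x, i, o → 5 syllables.
Between /u/ (V1) and /o/ (V2): /mw/ — entire cluster is a permitted onset → onset /mw/, coda ∅.
Between /o/ (V2) and /x/ (V3): cluster /nmgw/ — the longest permitted-onset suffix is /gw/; onset = /gw/, preceding coda = /nm/.
Between /x/ (V3) and /i/ (V4): /zn/ — longest licit onset from the right is /n/, leaving /z/ as coda.
Between /i/ (V4) and /o/ (V5): cluster /mw/ — /mw/ is itself a permitted onset, so the whole cluster goes right; preceding coda = ∅.
Putting it together: nwu.mwonm.gwxz.ni.mwo.
Classifying each syllable: /nwu/ (open), /mwonm/ (closed), /gwxz/ (closed), /ni/ (open), /mwo/ (open).
Closed syllables: 2.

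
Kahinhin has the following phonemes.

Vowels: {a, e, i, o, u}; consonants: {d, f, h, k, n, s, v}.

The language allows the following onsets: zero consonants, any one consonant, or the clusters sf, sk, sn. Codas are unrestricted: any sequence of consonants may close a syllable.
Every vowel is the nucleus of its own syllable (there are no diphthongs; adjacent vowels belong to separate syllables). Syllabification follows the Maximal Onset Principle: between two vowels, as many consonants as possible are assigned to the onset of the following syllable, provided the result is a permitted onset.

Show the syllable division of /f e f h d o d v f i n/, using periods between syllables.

Vowels present: e, o, i; each is a nucleus, giving 3 syllables.
σ1/σ2 boundary: /fhd/; trying suffixes from longest down, /d/ is the first permitted one, so coda /fh/ | onset /d/.
σ2/σ3 boundary: cluster /dvf/ — the longest permitted-onset suffix is /f/; onset = /f/, preceding coda = /dv/.

fefh.dodv.fin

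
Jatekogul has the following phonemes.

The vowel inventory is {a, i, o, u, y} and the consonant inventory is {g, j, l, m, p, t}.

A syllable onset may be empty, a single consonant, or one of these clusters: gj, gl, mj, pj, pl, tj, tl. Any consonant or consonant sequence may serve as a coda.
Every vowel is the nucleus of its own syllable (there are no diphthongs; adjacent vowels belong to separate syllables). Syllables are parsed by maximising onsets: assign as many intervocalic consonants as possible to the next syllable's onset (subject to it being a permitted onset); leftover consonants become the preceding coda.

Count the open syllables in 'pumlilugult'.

Vowels present: u, i, u, u; each is a nucleus, giving 4 syllables.
σ1/σ2 boundary: cluster /ml/ — the longest permitted-onset suffix is /l/; onset = /l/, preceding coda = /m/.
σ2/σ3 boundary: /l/ → onset of the next syllable (single consonants are always licit onsets).
σ3/σ4 boundary: just /g/ — single C goes to the following onset.
Result: pum.li.lu.gult.
Classifying each syllable: /pum/ (closed), /li/ (open), /lu/ (open), /gult/ (closed).
Open syllables: 2.

2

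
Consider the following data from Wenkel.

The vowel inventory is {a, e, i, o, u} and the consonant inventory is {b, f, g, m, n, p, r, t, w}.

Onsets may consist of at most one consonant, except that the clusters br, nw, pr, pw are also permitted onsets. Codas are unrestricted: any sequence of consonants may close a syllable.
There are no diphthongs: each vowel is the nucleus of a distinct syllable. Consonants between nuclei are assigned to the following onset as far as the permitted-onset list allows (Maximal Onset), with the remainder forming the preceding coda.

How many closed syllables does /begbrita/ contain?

1

Nuclei (vowels): e, i, a → 3 syllables.
V1 /e/ – V2 /i/: /gbr/ — longest licit onset from the right is /br/, leaving /g/ as coda.
V2 /i/ – V3 /a/: /t/ → onset of the next syllable (single consonants are always licit onsets).
Syllabification: beg.bri.ta.
Classifying each syllable: /beg/ (closed), /bri/ (open), /ta/ (open).
Closed syllables: 1.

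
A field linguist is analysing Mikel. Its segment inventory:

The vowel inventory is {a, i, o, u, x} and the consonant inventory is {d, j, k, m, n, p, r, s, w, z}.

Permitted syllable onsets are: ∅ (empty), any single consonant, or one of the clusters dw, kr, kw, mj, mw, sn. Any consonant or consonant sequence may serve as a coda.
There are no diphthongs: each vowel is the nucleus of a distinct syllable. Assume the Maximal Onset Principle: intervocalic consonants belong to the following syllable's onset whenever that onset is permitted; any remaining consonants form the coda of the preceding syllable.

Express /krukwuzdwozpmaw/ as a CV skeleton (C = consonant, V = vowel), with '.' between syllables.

The vowels are u, u, o, a — 4 nuclei, so 4 syllables.
σ1/σ2 boundary: /kw/ — entire cluster is a permitted onset → onset /kw/, coda ∅.
σ2/σ3 boundary: /zdw/; trying suffixes from longest down, /dw/ is the first permitted one, so coda /z/ | onset /dw/.
σ3/σ4 boundary: cluster /zpm/ — the longest permitted-onset suffix is /m/; onset = /m/, preceding coda = /zp/.
So the parse is kru.kwuz.dwozp.maw.
Mapping each syllable to C/V: /kru/ → CCV, /kwuz/ → CCVC, /dwozp/ → CCVCC, /maw/ → CVC.

CCV.CCVC.CCVCC.CVC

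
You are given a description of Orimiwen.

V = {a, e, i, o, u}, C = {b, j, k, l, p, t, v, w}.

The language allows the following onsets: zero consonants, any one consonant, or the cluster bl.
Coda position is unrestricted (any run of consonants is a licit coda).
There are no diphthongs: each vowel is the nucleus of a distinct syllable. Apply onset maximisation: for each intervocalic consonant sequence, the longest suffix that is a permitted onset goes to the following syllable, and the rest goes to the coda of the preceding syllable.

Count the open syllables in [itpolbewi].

Nuclei (vowels): i, o, e, i → 4 syllables.
Between /i/ (V1) and /o/ (V2): cluster /tp/ — the longest permitted-onset suffix is /p/; onset = /p/, preceding coda = /t/.
Between /o/ (V2) and /e/ (V3): cluster /lb/ — the longest permitted-onset suffix is /b/; onset = /b/, preceding coda = /l/.
Between /e/ (V3) and /i/ (V4): /w/ is a single consonant, so it becomes the next onset.
Result: it.pol.be.wi.
Classifying each syllable: /it/ (closed), /pol/ (closed), /be/ (open), /wi/ (open).
Open syllables: 2.

2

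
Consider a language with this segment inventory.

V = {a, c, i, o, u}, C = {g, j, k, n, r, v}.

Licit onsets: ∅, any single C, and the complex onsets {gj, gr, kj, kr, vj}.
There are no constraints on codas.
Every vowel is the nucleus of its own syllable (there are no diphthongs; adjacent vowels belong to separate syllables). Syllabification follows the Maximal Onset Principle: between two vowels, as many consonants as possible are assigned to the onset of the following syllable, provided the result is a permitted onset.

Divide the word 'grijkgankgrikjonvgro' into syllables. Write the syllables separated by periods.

grijk.gank.gri.kjonv.gro

The vowels are i, a, i, o, o — 5 nuclei, so 5 syllables.
Between /i/ (V1) and /a/ (V2): /jkg/; trying suffixes from longest down, /g/ is the first permitted one, so coda /jk/ | onset /g/.
Between /a/ (V2) and /i/ (V3): /nkgr/ splits as /nk/ + /gr/ (/gr/ is the longest suffix that is a licit onset).
Between /i/ (V3) and /o/ (V4): cluster /kj/ — /kj/ is itself a permitted onset, so the whole cluster goes right; preceding coda = ∅.
Between /o/ (V4) and /o/ (V5): /nvgr/ — longest licit onset from the right is /gr/, leaving /nv/ as coda.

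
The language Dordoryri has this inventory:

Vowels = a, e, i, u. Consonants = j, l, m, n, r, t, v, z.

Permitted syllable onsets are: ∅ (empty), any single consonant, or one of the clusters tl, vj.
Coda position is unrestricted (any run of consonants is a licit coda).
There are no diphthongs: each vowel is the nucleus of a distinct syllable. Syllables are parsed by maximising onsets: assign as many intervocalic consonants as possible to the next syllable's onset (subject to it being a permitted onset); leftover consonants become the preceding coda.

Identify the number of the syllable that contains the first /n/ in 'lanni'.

The vowels are a, i — 2 nuclei, so 2 syllables.
V1 /a/ – V2 /i/: cluster /nn/ — the longest permitted-onset suffix is /n/; onset = /n/, preceding coda = /n/.
Result: lan.ni.
The first /n/ is in the coda of syllable 1 (/lan/).

1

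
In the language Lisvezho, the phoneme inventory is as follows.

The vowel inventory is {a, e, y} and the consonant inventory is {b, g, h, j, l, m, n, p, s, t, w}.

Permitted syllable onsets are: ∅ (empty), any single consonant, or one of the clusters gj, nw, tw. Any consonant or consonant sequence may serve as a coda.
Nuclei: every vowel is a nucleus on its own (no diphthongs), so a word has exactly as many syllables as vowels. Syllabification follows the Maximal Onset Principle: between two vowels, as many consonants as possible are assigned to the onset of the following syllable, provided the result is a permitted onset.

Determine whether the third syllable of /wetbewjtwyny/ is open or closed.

open

Vowels present: e, e, y, y; each is a nucleus, giving 4 syllables.
V1 /e/ – V2 /e/: /tb/; trying suffixes from longest down, /b/ is the first permitted one, so coda /t/ | onset /b/.
V2 /e/ – V3 /y/: /wjtw/ — longest licit onset from the right is /tw/, leaving /wj/ as coda.
V3 /y/ – V4 /y/: /n/ is a single consonant, so it becomes the next onset.
So the parse is wet.bewj.twy.ny.
Syllable 3 is /twy/; it ends in its nucleus with no coda, so it is open.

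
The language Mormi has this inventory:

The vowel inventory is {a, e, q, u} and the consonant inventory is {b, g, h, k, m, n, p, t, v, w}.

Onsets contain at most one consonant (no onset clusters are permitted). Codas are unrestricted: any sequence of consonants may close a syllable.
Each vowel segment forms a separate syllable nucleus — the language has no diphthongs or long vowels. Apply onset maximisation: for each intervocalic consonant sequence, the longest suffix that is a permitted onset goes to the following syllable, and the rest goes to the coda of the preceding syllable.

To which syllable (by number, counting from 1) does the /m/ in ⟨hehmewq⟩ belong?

2

The vowels are e, e, q — 3 nuclei, so 3 syllables.
σ1/σ2 boundary: /hm/ — longest licit onset from the right is /m/, leaving /h/ as coda.
σ2/σ3 boundary: /w/ is a single consonant, so it becomes the next onset.
Putting it together: heh.me.wq.
The /m/ is in the onset of syllable 2 (/me/).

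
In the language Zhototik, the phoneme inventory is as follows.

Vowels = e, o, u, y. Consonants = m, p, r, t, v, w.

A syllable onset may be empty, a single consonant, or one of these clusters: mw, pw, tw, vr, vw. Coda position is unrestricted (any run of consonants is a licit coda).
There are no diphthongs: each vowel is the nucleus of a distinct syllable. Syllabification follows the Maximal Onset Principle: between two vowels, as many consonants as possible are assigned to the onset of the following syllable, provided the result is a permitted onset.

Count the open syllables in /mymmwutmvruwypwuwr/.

Nuclei (vowels): y, u, u, y, u → 5 syllables.
V1 /y/ – V2 /u/: /mmw/ — longest licit onset from the right is /mw/, leaving /m/ as coda.
V2 /u/ – V3 /u/: cluster /tmvr/ — the longest permitted-onset suffix is /vr/; onset = /vr/, preceding coda = /tm/.
V3 /u/ – V4 /y/: just /w/ — single C goes to the following onset.
V4 /y/ – V5 /u/: /pw/ is a licit onset in full, so it all attaches to the next syllable.
So the parse is mym.mwutm.vru.wy.pwuwr.
Classifying each syllable: /mym/ (closed), /mwutm/ (closed), /vru/ (open), /wy/ (open), /pwuwr/ (closed).
Open syllables: 2.

2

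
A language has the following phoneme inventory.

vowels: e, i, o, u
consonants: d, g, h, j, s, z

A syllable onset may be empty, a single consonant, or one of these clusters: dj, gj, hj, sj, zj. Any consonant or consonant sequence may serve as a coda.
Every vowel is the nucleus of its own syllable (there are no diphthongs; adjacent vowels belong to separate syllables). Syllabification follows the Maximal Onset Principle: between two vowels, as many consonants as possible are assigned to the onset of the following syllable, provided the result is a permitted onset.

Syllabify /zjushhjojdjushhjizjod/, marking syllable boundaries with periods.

zjush.hjoj.djush.hji.zjod

The vowels are u, o, u, i, o — 5 nuclei, so 5 syllables.
V1 /u/ – V2 /o/: cluster /shhj/ — the longest permitted-onset suffix is /hj/; onset = /hj/, preceding coda = /sh/.
V2 /o/ – V3 /u/: cluster /jdj/ — the longest permitted-onset suffix is /dj/; onset = /dj/, preceding coda = /j/.
V3 /u/ – V4 /i/: /shhj/ splits as /sh/ + /hj/ (/hj/ is the longest suffix that is a licit onset).
V4 /i/ – V5 /o/: /zj/ is a licit onset in full, so it all attaches to the next syllable.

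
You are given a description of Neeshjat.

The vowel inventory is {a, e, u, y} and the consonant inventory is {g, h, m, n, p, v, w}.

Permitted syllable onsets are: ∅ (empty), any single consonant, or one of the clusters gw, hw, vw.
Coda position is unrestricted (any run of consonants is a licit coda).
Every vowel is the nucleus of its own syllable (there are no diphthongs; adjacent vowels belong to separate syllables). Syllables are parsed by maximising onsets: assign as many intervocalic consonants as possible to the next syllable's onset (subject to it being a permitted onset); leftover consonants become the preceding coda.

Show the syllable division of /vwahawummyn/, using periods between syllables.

vwa.ha.wum.myn

Nuclei (vowels): a, a, u, y → 4 syllables.
σ1/σ2 boundary: /h/ is a single consonant, so it becomes the next onset.
σ2/σ3 boundary: /w/ is a single consonant, so it becomes the next onset.
σ3/σ4 boundary: cluster /mm/ — the longest permitted-onset suffix is /m/; onset = /m/, preceding coda = /m/.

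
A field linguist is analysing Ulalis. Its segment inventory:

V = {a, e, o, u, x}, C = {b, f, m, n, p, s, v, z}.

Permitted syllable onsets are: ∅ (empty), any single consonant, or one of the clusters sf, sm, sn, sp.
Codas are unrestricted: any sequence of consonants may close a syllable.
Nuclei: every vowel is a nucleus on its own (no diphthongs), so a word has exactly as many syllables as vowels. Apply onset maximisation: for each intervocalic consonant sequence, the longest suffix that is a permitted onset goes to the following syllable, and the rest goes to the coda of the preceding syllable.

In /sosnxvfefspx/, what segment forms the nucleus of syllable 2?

Nuclei (vowels): o, x, e, x → 4 syllables.
The second nucleus (vowel 2 from the left) is /x/.

x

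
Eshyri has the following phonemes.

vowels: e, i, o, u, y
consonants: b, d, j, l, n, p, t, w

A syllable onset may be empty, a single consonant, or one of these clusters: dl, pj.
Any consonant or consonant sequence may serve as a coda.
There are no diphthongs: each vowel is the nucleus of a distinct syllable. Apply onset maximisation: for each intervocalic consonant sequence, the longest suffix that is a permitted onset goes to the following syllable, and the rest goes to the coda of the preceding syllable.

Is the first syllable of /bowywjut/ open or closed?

Nuclei (vowels): o, y, u → 3 syllables.
/o…y/ gap (V1→V2): just /w/ — single C goes to the following onset.
/y…u/ gap (V2→V3): cluster /wj/ — the longest permitted-onset suffix is /j/; onset = /j/, preceding coda = /w/.
Putting it together: bo.wyw.jut.
Syllable 1 is /bo/; it ends in its nucleus with no coda, so it is open.

open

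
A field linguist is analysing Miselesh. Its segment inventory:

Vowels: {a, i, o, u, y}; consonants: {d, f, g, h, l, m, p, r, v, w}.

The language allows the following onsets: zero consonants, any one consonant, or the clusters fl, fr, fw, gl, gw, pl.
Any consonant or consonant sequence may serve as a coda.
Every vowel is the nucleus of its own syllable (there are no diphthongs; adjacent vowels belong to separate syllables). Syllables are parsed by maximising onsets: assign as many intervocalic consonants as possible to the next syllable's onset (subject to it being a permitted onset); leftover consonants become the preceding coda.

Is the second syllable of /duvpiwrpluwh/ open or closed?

closed

Nuclei (vowels): u, i, u → 3 syllables.
σ1/σ2 boundary: /vp/ — longest licit onset from the right is /p/, leaving /v/ as coda.
σ2/σ3 boundary: cluster /wrpl/ — the longest permitted-onset suffix is /pl/; onset = /pl/, preceding coda = /wr/.
So the parse is duv.piwr.pluwh.
Syllable 2 is /piwr/ with coda /wr/, so it is closed.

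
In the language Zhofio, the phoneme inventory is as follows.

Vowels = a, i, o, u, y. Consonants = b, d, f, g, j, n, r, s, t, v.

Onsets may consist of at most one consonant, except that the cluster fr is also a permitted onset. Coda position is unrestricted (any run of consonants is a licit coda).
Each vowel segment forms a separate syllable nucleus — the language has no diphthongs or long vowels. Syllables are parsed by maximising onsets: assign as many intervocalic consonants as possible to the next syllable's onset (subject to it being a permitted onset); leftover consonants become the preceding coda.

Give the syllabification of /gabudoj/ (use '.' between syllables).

ga.bu.doj

The vowels are a, u, o — 3 nuclei, so 3 syllables.
Between /a/ (V1) and /u/ (V2): just /b/ — single C goes to the following onset.
Between /u/ (V2) and /o/ (V3): just /d/ — single C goes to the following onset.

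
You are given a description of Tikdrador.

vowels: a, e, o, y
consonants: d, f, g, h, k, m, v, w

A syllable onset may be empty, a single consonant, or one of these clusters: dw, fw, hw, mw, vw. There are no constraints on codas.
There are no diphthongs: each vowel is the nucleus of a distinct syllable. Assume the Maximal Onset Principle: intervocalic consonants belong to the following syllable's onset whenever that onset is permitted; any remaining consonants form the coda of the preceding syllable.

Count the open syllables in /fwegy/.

Vowels present: e, y; each is a nucleus, giving 2 syllables.
V1 /e/ – V2 /y/: /g/ is a single consonant, so it becomes the next onset.
Result: fwe.gy.
Classifying each syllable: /fwe/ (open), /gy/ (open).
Open syllables: 2.

2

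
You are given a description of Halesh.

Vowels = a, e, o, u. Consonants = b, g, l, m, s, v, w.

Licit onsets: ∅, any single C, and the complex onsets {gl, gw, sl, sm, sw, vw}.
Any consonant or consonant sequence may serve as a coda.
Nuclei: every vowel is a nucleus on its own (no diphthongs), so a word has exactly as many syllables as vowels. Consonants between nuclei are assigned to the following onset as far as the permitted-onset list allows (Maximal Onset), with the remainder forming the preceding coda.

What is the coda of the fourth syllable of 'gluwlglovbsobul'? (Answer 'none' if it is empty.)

l

The vowels are u, o, o, u — 4 nuclei, so 4 syllables.
V1 /u/ – V2 /o/: /wlgl/ splits as /wl/ + /gl/ (/gl/ is the longest suffix that is a licit onset).
V2 /o/ – V3 /o/: cluster /vbs/ — the longest permitted-onset suffix is /s/; onset = /s/, preceding coda = /vb/.
V3 /o/ – V4 /u/: just /b/ — single C goes to the following onset.
Putting it together: gluwl.glovb.so.bul.
Syllable 4 is /bul/: onset /b/, nucleus /u/, coda /l/.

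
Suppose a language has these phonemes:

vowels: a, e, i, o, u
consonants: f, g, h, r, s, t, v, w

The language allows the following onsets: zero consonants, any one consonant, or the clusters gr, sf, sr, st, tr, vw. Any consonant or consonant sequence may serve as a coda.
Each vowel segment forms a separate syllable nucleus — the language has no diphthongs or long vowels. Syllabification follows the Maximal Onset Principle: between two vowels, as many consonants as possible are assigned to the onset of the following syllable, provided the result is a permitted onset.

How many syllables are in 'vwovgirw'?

Nuclei (vowels): o, i → 2 syllables.

2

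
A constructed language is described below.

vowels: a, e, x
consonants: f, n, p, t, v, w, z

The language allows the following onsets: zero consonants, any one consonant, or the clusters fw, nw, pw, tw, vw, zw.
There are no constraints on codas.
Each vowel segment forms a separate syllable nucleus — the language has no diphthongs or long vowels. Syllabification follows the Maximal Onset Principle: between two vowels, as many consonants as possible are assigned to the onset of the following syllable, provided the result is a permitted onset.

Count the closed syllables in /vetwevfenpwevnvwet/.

Nuclei (vowels): e, e, e, e, e → 5 syllables.
V1 /e/ – V2 /e/: cluster /tw/ — /tw/ is itself a permitted onset, so the whole cluster goes right; preceding coda = ∅.
V2 /e/ – V3 /e/: cluster /vf/ — the longest permitted-onset suffix is /f/; onset = /f/, preceding coda = /v/.
V3 /e/ – V4 /e/: /npw/ — longest licit onset from the right is /pw/, leaving /n/ as coda.
V4 /e/ – V5 /e/: /vnvw/ splits as /vn/ + /vw/ (/vw/ is the longest suffix that is a licit onset).
So the parse is ve.twev.fen.pwevn.vwet.
Classifying each syllable: /ve/ (open), /twev/ (closed), /fen/ (closed), /pwevn/ (closed), /vwet/ (closed).
Closed syllables: 4.

4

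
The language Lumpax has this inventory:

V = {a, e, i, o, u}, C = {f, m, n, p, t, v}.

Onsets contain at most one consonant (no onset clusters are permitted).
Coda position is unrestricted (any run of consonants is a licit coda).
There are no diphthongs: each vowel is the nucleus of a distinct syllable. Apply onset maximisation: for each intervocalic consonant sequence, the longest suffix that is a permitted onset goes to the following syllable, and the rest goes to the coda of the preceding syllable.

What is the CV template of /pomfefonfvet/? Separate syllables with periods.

The vowels are o, e, o, e — 4 nuclei, so 4 syllables.
σ1/σ2 boundary: /mf/ splits as /m/ + /f/ (/f/ is the longest suffix that is a licit onset).
σ2/σ3 boundary: /f/ is a single consonant, so it becomes the next onset.
σ3/σ4 boundary: /nfv/ splits as /nf/ + /v/ (/v/ is the longest suffix that is a licit onset).
So the parse is pom.fe.fonf.vet.
Mapping each syllable to C/V: /pom/ → CVC, /fe/ → CV, /fonf/ → CVCC, /vet/ → CVC.

CVC.CV.CVCC.CVC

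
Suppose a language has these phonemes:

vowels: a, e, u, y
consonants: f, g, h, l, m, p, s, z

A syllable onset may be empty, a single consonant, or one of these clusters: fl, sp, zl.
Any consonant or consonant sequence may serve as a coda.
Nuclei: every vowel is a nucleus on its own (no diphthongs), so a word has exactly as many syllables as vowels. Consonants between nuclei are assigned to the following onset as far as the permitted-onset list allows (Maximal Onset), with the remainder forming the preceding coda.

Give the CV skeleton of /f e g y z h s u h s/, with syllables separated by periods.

The vowels are e, y, u — 3 nuclei, so 3 syllables.
/e…y/ gap (V1→V2): /g/ → onset of the next syllable (single consonants are always licit onsets).
/y…u/ gap (V2→V3): /zhs/ splits as /zh/ + /s/ (/s/ is the longest suffix that is a licit onset).
Result: fe.gyzh.suhs.
Mapping each syllable to C/V: /fe/ → CV, /gyzh/ → CVCC, /suhs/ → CVCC.

CV.CVCC.CVCC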